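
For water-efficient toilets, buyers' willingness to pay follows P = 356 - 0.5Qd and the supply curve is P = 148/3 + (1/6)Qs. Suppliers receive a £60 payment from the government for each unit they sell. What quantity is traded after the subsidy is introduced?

Pre-subsidy: 356 - 0.5Q = 148/3 + (1/6)Q gives Q* = 460 and P* = 126.
With the subsidy, sellers receive Ps = Pb + 60 for each unit, where Pb is the price buyers pay.
On the curves, Pb = 356 - 0.5Q and Ps = 148/3 + (1/6)Q; the wedge Ps − Pb = 60 gives 148/3 + (1/6)Q − (356 - 0.5Q) = 60, so Q' = 550.
Then Pb = 356 − 0.5·550 = 81 and Ps = 148/3 + (1/6)·550 = 141.

Q' = 550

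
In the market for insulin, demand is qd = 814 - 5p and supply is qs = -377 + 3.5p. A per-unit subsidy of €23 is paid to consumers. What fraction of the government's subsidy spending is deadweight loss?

DWL / government spending = 805/5466

Pre-subsidy: 814 - 5p = -377 + 3.5p gives p* = 2382/17, q* = 1928/17.
With the rebate, buyers effectively pay pb = ps − 23, where ps is the price sellers receive.
Demand in terms of ps becomes qd = 814 − 5(ps − 23) = 929 - 5ps. Setting this equal to supply: 929 - 5ps = -377 + 3.5ps, so ps = 2612/17.
Buyers pay pb = 2612/17 − 23 = 2221/17; q' = -377 + 3.5·(2612/17) = 2733/17.
ΔCS = ½(1928/17 + 2733/17)(2382/17 − 2221/17) = 750421/578; ΔPS = ½(1928/17 + 2733/17)(2612/17 − 2382/17) = 536015/289.
Government spending = 23 × 2733/17 = 62859/17.
DWL = ½ × 23 × (2733/17 − 1928/17) = 18515/34; fraction = (18515/34) / (62859/17) = 805/5466.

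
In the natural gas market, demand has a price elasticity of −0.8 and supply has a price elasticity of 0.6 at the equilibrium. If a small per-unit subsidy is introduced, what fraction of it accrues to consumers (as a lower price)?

For a small subsidy around the equilibrium, the benefit split depends on the relative slopes, which at a point are proportional to the elasticities.
Buyer share = εs/(εs + |εd|) = 0.6/(0.6 + 0.8) = 3/7; seller share = |εd|/(εs + |εd|) = 4/7.

Consumer share = 3/7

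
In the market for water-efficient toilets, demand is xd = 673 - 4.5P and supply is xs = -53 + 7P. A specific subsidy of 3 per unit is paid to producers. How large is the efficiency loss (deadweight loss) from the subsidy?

Pre-subsidy: 673 - 4.5P = -53 + 7P gives P* = 1452/23, x* = 8945/23.
With the subsidy, sellers receive Ps = Pb + 3 for each unit, where Pb is the price buyers pay.
Supply in terms of Pb becomes xs = -53 + 7(Pb + 3) = -32 + 7Pb. Setting this equal to demand: 673 - 4.5Pb = -32 + 7Pb, so Pb = 1410/23.
Sellers receive Ps = 1410/23 + 3 = 1479/23; x' = 673 − 4.5·(1410/23) = 9134/23.
The subsidy expands output by 9134/23 − 8945/23 = 189/23 past the efficient level; on those units the gap between marginal cost and willingness to pay runs from 0 up to 3.
DWL = ½ × 3 × 189/23 = 567/46.

Deadweight loss = 567/46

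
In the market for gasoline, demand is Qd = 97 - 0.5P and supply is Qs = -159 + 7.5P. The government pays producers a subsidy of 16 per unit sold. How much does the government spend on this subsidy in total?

Government cost = 1416

Pre-subsidy: 97 - 0.5P = -159 + 7.5P gives P* = 32, Q* = 81.
With the subsidy, sellers receive Ps = Pb + 16 for each unit, where Pb is the price buyers pay.
Supply in terms of Pb becomes Qs = -159 + 7.5(Pb + 16) = -39 + 7.5Pb. Setting this equal to demand: 97 - 0.5Pb = -39 + 7.5Pb, so Pb = 17.
Sellers receive Ps = 17 + 16 = 33; Q' = 97 − 0.5·17 = 88.5.
Government outlay = subsidy × quantity = 16 × 88.5 = 1416.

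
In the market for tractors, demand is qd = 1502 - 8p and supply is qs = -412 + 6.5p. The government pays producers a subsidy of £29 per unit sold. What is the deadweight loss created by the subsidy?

Pre-subsidy: 1502 - 8p = -412 + 6.5p gives p* = 132, q* = 446.
With the subsidy, sellers receive ps = pb + 29 for each unit, where pb is the price buyers pay.
Supply in terms of pb becomes qs = -412 + 6.5(pb + 29) = -223.5 + 6.5pb. Setting this equal to demand: 1502 - 8pb = -223.5 + 6.5pb, so pb = 119.
Sellers receive ps = 119 + 29 = 148; q' = 1502 − 8·119 = 550.
The subsidy expands output by 550 − 446 = 104 past the efficient level; on those units the gap between marginal cost and willingness to pay runs from 0 up to 29.
DWL = ½ × 29 × 104 = 1508.

Deadweight loss = £1508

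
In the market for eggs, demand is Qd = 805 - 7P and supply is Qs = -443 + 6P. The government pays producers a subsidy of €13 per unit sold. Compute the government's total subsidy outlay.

Government cost = €2275

Pre-subsidy: 805 - 7P = -443 + 6P gives P* = 96, Q* = 133.
With the subsidy, sellers receive Ps = Pb + 13 for each unit, where Pb is the price buyers pay.
Supply in terms of Pb becomes Qs = -443 + 6(Pb + 13) = -365 + 6Pb. Setting this equal to demand: 805 - 7Pb = -365 + 6Pb, so Pb = 90.
Sellers receive Ps = 90 + 13 = 103; Q' = 805 − 7·90 = 175.
Government outlay = subsidy × quantity = 13 × 175 = 2275.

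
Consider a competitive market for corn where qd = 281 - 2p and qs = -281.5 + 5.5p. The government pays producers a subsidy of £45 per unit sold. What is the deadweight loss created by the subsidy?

Deadweight loss = £1485

Pre-subsidy: 281 - 2p = -281.5 + 5.5p gives p* = 75, q* = 131.
With the subsidy, sellers receive ps = pb + 45 for each unit, where pb is the price buyers pay.
Supply in terms of pb becomes qs = -281.5 + 5.5(pb + 45) = -34 + 5.5pb. Setting this equal to demand: 281 - 2pb = -34 + 5.5pb, so pb = 42.
Sellers receive ps = 42 + 45 = 87; q' = 281 − 2·42 = 197.
The subsidy expands output by 197 − 131 = 66 past the efficient level; on those units the gap between marginal cost and willingness to pay runs from 0 up to 45.
DWL = ½ × 45 × 66 = 1485.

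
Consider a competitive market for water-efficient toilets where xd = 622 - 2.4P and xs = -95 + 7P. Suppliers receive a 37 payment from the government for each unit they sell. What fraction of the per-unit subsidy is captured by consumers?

Pre-subsidy: 622 - 2.4P = -95 + 7P gives P* = 3585/47, x* = 20630/47.
With the subsidy, sellers receive Ps = Pb + 37 for each unit, where Pb is the price buyers pay.
Supply in terms of Pb becomes xs = -95 + 7(Pb + 37) = 164 + 7Pb. Setting this equal to demand: 622 - 2.4Pb = 164 + 7Pb, so Pb = 2290/47.
Sellers receive Ps = 2290/47 + 37 = 4029/47; x' = 622 − 2.4·(2290/47) = 23738/47.
Buyers' price falls by P* − Pb = 3585/47 − 2290/47 = 1295/47; sellers' price rises by Ps − P* = 4029/47 − 3585/47 = 444/47.
So consumers capture (1295/47)/37 = 35/47 of each unit of subsidy.

Consumer share = 35/47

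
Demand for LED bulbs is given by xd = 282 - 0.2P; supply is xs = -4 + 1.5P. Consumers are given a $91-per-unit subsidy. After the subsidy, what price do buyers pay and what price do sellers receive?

Pre-subsidy: 282 - 0.2P = -4 + 1.5P gives P* = 2860/17, x* = 4222/17.
With the rebate, buyers effectively pay Pb = Ps − 91, where Ps is the price sellers receive.
Demand in terms of Ps becomes xd = 282 − 0.2(Ps − 91) = 300.2 - 0.2Ps. Setting this equal to supply: 300.2 - 0.2Ps = -4 + 1.5Ps, so Ps = 3042/17.
Buyers pay Pb = 3042/17 − 91 = 1495/17; x' = -4 + 1.5·(3042/17) = 4495/17.

Buyers pay 1495/17; sellers receive 3042/17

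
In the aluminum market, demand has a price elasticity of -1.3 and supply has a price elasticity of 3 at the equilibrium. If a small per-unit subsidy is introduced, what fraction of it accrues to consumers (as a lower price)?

Consumer share = 30/43

For a small subsidy around the equilibrium, the benefit split depends on the relative slopes, which at a point are proportional to the elasticities.
Buyer share = εs/(εs + |εd|) = 3/(3 + 1.3) = 30/43; seller share = |εd|/(εs + |εd|) = 13/43.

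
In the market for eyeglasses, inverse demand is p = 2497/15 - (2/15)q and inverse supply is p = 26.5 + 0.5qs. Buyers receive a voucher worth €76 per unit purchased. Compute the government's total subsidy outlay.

Government cost = €25916

Pre-subsidy: 2497/15 - (2/15)q = 26.5 + 0.5q gives q* = 221 and p* = 137.
With the rebate, buyers effectively pay pb = ps − 76, where ps is the price sellers receive.
On the curves, pb = 2497/15 - (2/15)q and ps = 26.5 + 0.5q; the wedge ps − pb = 76 gives 26.5 + 0.5q − (2497/15 - (2/15)q) = 76, so q' = 341.
Then pb = 2497/15 − (2/15)·341 = 121 and ps = 26.5 + 0.5·341 = 197.
Government outlay = subsidy × quantity = 76 × 341 = 25916.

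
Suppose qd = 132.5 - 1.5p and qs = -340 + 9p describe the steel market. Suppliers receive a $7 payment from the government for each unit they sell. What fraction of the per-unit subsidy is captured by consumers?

Pre-subsidy: 132.5 - 1.5p = -340 + 9p gives p* = 45, q* = 65.
With the subsidy, sellers receive ps = pb + 7 for each unit, where pb is the price buyers pay.
Supply in terms of pb becomes qs = -340 + 9(pb + 7) = -277 + 9pb. Setting this equal to demand: 132.5 - 1.5pb = -277 + 9pb, so pb = 39.
Sellers receive ps = 39 + 7 = 46; q' = 132.5 − 1.5·39 = 74.
Buyers' price falls by p* − pb = 45 − 39 = 6; sellers' price rises by ps − p* = 46 − 45 = 1.
So consumers capture 6/7 = 6/7 of each unit of subsidy.

Consumer share = 6/7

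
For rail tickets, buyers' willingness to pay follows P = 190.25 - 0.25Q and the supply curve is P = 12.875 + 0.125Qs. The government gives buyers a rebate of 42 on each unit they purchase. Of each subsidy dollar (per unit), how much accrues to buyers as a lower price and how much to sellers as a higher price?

Pre-subsidy: 190.25 - 0.25Q = 12.875 + 0.125Q gives Q* = 473 and P* = 72.
With the rebate, buyers effectively pay Pb = Ps − 42, where Ps is the price sellers receive.
On the curves, Pb = 190.25 - 0.25Q and Ps = 12.875 + 0.125Q; the wedge Ps − Pb = 42 gives 12.875 + 0.125Q − (190.25 - 0.25Q) = 42, so Q' = 585.
Then Pb = 190.25 − 0.25·585 = 44 and Ps = 12.875 + 0.125·585 = 86.
Buyers' price falls by P* − Pb = 72 − 44 = 28; sellers' price rises by Ps − P* = 86 − 72 = 14.

Buyers gain 28 per unit; sellers gain 14 per unit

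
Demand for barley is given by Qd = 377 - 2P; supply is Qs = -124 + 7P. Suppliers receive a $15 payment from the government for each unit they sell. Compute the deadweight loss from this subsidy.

Pre-subsidy: 377 - 2P = -124 + 7P gives P* = 167/3, Q* = 797/3.
With the subsidy, sellers receive Ps = Pb + 15 for each unit, where Pb is the price buyers pay.
Supply in terms of Pb becomes Qs = -124 + 7(Pb + 15) = -19 + 7Pb. Setting this equal to demand: 377 - 2Pb = -19 + 7Pb, so Pb = 44.
Sellers receive Ps = 44 + 15 = 59; Q' = 377 − 2·44 = 289.
The subsidy expands output by 289 − 797/3 = 70/3 past the efficient level; on those units the gap between marginal cost and willingness to pay runs from 0 up to 15.
DWL = ½ × 15 × 70/3 = 175.

Deadweight loss = $175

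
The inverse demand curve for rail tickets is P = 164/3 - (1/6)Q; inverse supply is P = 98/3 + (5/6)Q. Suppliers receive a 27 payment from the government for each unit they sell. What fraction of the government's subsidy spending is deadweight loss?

DWL / government spending = 27/98

Pre-subsidy: 164/3 - (1/6)Q = 98/3 + (5/6)Q gives Q* = 22 and P* = 51.
With the subsidy, sellers receive Ps = Pb + 27 for each unit, where Pb is the price buyers pay.
On the curves, Pb = 164/3 - (1/6)Q and Ps = 98/3 + (5/6)Q; the wedge Ps − Pb = 27 gives 98/3 + (5/6)Q − (164/3 - (1/6)Q) = 27, so Q' = 49.
Then Pb = 164/3 − (1/6)·49 = 46.5 and Ps = 98/3 + (5/6)·49 = 73.5.
ΔCS = ½(22 + 49)(51 − 46.5) = 159.75; ΔPS = ½(22 + 49)(73.5 − 51) = 798.75.
Government spending = 27 × 49 = 1323.
DWL = ½ × 27 × (49 − 22) = 364.5; fraction = 364.5 / 1323 = 27/98.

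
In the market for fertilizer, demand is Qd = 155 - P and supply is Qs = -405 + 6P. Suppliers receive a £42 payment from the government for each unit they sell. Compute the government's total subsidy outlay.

Pre-subsidy: 155 - P = -405 + 6P gives P* = 80, Q* = 75.
With the subsidy, sellers receive Ps = Pb + 42 for each unit, where Pb is the price buyers pay.
Supply in terms of Pb becomes Qs = -405 + 6(Pb + 42) = -153 + 6Pb. Setting this equal to demand: 155 - Pb = -153 + 6Pb, so Pb = 44.
Sellers receive Ps = 44 + 42 = 86; Q' = 155 − 1·44 = 111.
Government outlay = subsidy × quantity = 42 × 111 = 4662.

Government cost = £4662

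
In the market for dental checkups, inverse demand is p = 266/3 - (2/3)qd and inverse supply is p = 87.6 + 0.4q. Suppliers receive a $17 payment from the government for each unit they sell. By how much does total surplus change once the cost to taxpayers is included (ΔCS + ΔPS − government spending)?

Net change in total surplus = -$135.46875

Pre-subsidy: 266/3 - (2/3)q = 87.6 + 0.4q gives q* = 1 and p* = 88.
With the subsidy, sellers receive ps = pb + 17 for each unit, where pb is the price buyers pay.
On the curves, pb = 266/3 - (2/3)q and ps = 87.6 + 0.4q; the wedge ps − pb = 17 gives 87.6 + 0.4q − (266/3 - (2/3)q) = 17, so q' = 16.9375.
Then pb = 266/3 − (2/3)·16.9375 = 77.375 and ps = 87.6 + 0.4·16.9375 = 94.375.
ΔCS = ½(1 + 16.9375)(88 − 77.375) = 95.29296875; ΔPS = ½(1 + 16.9375)(94.375 − 88) = 57.17578125.
Government spending = 17 × 16.9375 = 287.9375.
Net change = 95.29296875 + 57.17578125 − 287.9375 = -135.46875. The loss equals the DWL triangle ½·17·15.9375.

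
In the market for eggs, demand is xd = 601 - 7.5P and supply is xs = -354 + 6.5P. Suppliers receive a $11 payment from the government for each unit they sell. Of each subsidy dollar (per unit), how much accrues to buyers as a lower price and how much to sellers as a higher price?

Pre-subsidy: 601 - 7.5P = -354 + 6.5P gives P* = 955/14, x* = 2503/28.
With the subsidy, sellers receive Ps = Pb + 11 for each unit, where Pb is the price buyers pay.
Supply in terms of Pb becomes xs = -354 + 6.5(Pb + 11) = -282.5 + 6.5Pb. Setting this equal to demand: 601 - 7.5Pb = -282.5 + 6.5Pb, so Pb = 1767/28.
Sellers receive Ps = 1767/28 + 11 = 2075/28; x' = 601 − 7.5·(1767/28) = 7151/56.
Buyers' price falls by P* − Pb = 955/14 − 1767/28 = 143/28; sellers' price rises by Ps − P* = 2075/28 − 955/14 = 165/28.

Buyers gain 143/28 per unit; sellers gain 165/28 per unit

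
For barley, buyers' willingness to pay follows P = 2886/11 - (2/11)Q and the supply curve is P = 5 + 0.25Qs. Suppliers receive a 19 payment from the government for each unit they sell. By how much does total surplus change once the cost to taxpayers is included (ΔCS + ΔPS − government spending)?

Net change in total surplus = -418

Pre-subsidy: 2886/11 - (2/11)Q = 5 + 0.25Q gives Q* = 596 and P* = 154.
With the subsidy, sellers receive Ps = Pb + 19 for each unit, where Pb is the price buyers pay.
On the curves, Pb = 2886/11 - (2/11)Q and Ps = 5 + 0.25Q; the wedge Ps − Pb = 19 gives 5 + 0.25Q − (2886/11 - (2/11)Q) = 19, so Q' = 640.
Then Pb = 2886/11 − (2/11)·640 = 146 and Ps = 5 + 0.25·640 = 165.
ΔCS = ½(596 + 640)(154 − 146) = 4944; ΔPS = ½(596 + 640)(165 − 154) = 6798.
Government spending = 19 × 640 = 12160.
Net change = 4944 + 6798 − 12160 = -418. The loss equals the DWL triangle ½·19·44.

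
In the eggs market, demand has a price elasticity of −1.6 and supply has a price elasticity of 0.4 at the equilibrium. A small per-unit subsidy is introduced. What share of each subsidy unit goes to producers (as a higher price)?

For a small subsidy around the equilibrium, the benefit split depends on the relative slopes, which at a point are proportional to the elasticities.
Buyer share = εs/(εs + |εd|) = 0.4/(0.4 + 1.6) = 0.2; seller share = |εd|/(εs + |εd|) = 0.8.
So producers capture 0.8 of the subsidy.

Producer share = 0.8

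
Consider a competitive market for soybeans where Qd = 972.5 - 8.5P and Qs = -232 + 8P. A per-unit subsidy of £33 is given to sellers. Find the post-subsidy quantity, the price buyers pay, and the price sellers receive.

Pre-subsidy: 972.5 - 8.5P = -232 + 8P gives P* = 73, Q* = 352.
With the subsidy, sellers receive Ps = Pb + 33 for each unit, where Pb is the price buyers pay.
Supply in terms of Pb becomes Qs = -232 + 8(Pb + 33) = 32 + 8Pb. Setting this equal to demand: 972.5 - 8.5Pb = 32 + 8Pb, so Pb = 57.
Sellers receive Ps = 57 + 33 = 90; Q' = 972.5 − 8.5·57 = 488.

Q' = 488; buyers pay £57; sellers receive £90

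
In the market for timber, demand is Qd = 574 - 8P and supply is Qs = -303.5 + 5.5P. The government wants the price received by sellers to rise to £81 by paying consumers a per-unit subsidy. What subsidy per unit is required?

At a seller price of 81, quantity supplied is -303.5 + 5.5·81 = 142.
Buyers absorb 142 only when they pay Pb with 574 − 8·Pb = 142, i.e. Pb = 54.
s = Ps − Pb = 81 − 54 = 27.

Required subsidy s = £27 per unit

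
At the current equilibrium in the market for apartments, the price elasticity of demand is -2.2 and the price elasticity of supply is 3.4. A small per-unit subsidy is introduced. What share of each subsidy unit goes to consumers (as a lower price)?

For a small subsidy around the equilibrium, the benefit split depends on the relative slopes, which at a point are proportional to the elasticities.
Buyer share = εs/(εs + |εd|) = 3.4/(3.4 + 2.2) = 17/28; seller share = |εd|/(εs + |εd|) = 11/28.

Consumer share = 17/28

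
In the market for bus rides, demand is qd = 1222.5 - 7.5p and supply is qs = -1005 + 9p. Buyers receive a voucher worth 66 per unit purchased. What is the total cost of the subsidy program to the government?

Pre-subsidy: 1222.5 - 7.5p = -1005 + 9p gives p* = 135, q* = 210.
With the rebate, buyers effectively pay pb = ps − 66, where ps is the price sellers receive.
Demand in terms of ps becomes qd = 1222.5 − 7.5(ps − 66) = 1717.5 - 7.5ps. Setting this equal to supply: 1717.5 - 7.5ps = -1005 + 9ps, so ps = 165.
Buyers pay pb = 165 − 66 = 99; q' = -1005 + 9·165 = 480.
Government outlay = subsidy × quantity = 66 × 480 = 31680.

Government cost = 31680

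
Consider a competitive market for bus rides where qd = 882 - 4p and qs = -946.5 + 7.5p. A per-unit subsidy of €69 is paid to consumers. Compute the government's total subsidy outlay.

Pre-subsidy: 882 - 4p = -946.5 + 7.5p gives p* = 159, q* = 246.
With the rebate, buyers effectively pay pb = ps − 69, where ps is the price sellers receive.
Demand in terms of ps becomes qd = 882 − 4(ps − 69) = 1158 - 4ps. Setting this equal to supply: 1158 - 4ps = -946.5 + 7.5ps, so ps = 183.
Buyers pay pb = 183 − 69 = 114; q' = -946.5 + 7.5·183 = 426.
Government outlay = subsidy × quantity = 69 × 426 = 29394.

Government cost = €29394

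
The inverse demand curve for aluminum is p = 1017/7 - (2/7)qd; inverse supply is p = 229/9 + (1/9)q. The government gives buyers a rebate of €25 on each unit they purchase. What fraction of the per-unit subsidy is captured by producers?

Producer share = 0.28

Pre-subsidy: 1017/7 - (2/7)q = 229/9 + (1/9)q gives q* = 302 and p* = 59.
With the rebate, buyers effectively pay pb = ps − 25, where ps is the price sellers receive.
On the curves, pb = 1017/7 - (2/7)q and ps = 229/9 + (1/9)q; the wedge ps − pb = 25 gives 229/9 + (1/9)q − (1017/7 - (2/7)q) = 25, so q' = 365.
Then pb = 1017/7 − (2/7)·365 = 41 and ps = 229/9 + (1/9)·365 = 66.
Buyers' price falls by p* − pb = 59 − 41 = 18; sellers' price rises by ps − p* = 66 − 59 = 7.
So producers capture 7/25 = 0.28 of each unit of subsidy.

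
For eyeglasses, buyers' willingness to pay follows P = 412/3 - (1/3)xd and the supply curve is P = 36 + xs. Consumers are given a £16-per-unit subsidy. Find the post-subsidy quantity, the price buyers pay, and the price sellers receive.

Pre-subsidy: 412/3 - (1/3)x = 36 + x gives x* = 76 and P* = 112.
With the rebate, buyers effectively pay Pb = Ps − 16, where Ps is the price sellers receive.
On the curves, Pb = 412/3 - (1/3)x and Ps = 36 + x; the wedge Ps − Pb = 16 gives 36 + x − (412/3 - (1/3)x) = 16, so x' = 88.
Then Pb = 412/3 − (1/3)·88 = 108 and Ps = 36 + 1·88 = 124.

x' = 88; buyers pay £108; sellers receive £124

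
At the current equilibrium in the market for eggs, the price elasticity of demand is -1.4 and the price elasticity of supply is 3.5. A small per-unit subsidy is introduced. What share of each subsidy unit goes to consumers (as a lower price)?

For a small subsidy around the equilibrium, the benefit split depends on the relative slopes, which at a point are proportional to the elasticities.
Buyer share = εs/(εs + |εd|) = 3.5/(3.5 + 1.4) = 5/7; seller share = |εd|/(εs + |εd|) = 2/7.

Consumer share = 5/7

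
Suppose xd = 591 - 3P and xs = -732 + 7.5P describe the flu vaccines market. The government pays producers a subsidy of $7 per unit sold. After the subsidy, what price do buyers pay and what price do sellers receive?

Pre-subsidy: 591 - 3P = -732 + 7.5P gives P* = 126, x* = 213.
With the subsidy, sellers receive Ps = Pb + 7 for each unit, where Pb is the price buyers pay.
Supply in terms of Pb becomes xs = -732 + 7.5(Pb + 7) = -679.5 + 7.5Pb. Setting this equal to demand: 591 - 3Pb = -679.5 + 7.5Pb, so Pb = 121.
Sellers receive Ps = 121 + 7 = 128; x' = 591 − 3·121 = 228.

Buyers pay $121; sellers receive $128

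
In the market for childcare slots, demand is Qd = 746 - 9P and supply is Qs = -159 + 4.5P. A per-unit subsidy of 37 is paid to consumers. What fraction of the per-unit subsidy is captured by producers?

Pre-subsidy: 746 - 9P = -159 + 4.5P gives P* = 1810/27, Q* = 428/3.
With the rebate, buyers effectively pay Pb = Ps − 37, where Ps is the price sellers receive.
Demand in terms of Ps becomes Qd = 746 − 9(Ps − 37) = 1079 - 9Ps. Setting this equal to supply: 1079 - 9Ps = -159 + 4.5Ps, so Ps = 2476/27.
Buyers pay Pb = 2476/27 − 37 = 1477/27; Q' = -159 + 4.5·(2476/27) = 761/3.
Buyers' price falls by P* − Pb = 1810/27 − 1477/27 = 37/3; sellers' price rises by Ps − P* = 2476/27 − 1810/27 = 74/3.
So producers capture (74/3)/37 = 2/3 of each unit of subsidy.

Producer share = 2/3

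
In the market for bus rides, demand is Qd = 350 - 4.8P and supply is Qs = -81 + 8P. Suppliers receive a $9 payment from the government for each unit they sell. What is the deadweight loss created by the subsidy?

Deadweight loss = $121.5

Pre-subsidy: 350 - 4.8P = -81 + 8P gives P* = 33.671875, Q* = 188.375.
With the subsidy, sellers receive Ps = Pb + 9 for each unit, where Pb is the price buyers pay.
Supply in terms of Pb becomes Qs = -81 + 8(Pb + 9) = -9 + 8Pb. Setting this equal to demand: 350 - 4.8Pb = -9 + 8Pb, so Pb = 28.046875.
Sellers receive Ps = 28.046875 + 9 = 37.046875; Q' = 350 − 4.8·28.046875 = 215.375.
The subsidy expands output by 215.375 − 188.375 = 27 past the efficient level; on those units the gap between marginal cost and willingness to pay runs from 0 up to 9.
DWL = ½ × 9 × 27 = 121.5.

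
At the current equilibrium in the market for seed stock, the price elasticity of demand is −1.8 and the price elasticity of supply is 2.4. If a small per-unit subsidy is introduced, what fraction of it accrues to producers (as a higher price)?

For a small subsidy around the equilibrium, the benefit split depends on the relative slopes, which at a point are proportional to the elasticities.
Buyer share = εs/(εs + |εd|) = 2.4/(2.4 + 1.8) = 4/7; seller share = |εd|/(εs + |εd|) = 3/7.
So producers capture 3/7 of the subsidy.

Producer share = 3/7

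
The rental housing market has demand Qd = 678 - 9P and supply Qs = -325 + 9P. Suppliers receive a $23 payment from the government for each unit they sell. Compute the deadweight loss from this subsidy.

Pre-subsidy: 678 - 9P = -325 + 9P gives P* = 1003/18, Q* = 176.5.
With the subsidy, sellers receive Ps = Pb + 23 for each unit, where Pb is the price buyers pay.
Supply in terms of Pb becomes Qs = -325 + 9(Pb + 23) = -118 + 9Pb. Setting this equal to demand: 678 - 9Pb = -118 + 9Pb, so Pb = 398/9.
Sellers receive Ps = 398/9 + 23 = 605/9; Q' = 678 − 9·(398/9) = 280.
The subsidy expands output by 280 − 176.5 = 103.5 past the efficient level; on those units the gap between marginal cost and willingness to pay runs from 0 up to 23.
DWL = ½ × 23 × 103.5 = 1190.25.

Deadweight loss = $1190.25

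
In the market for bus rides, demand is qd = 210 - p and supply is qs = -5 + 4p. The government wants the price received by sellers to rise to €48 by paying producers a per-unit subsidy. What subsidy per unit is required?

Required subsidy s = €25 per unit

At a seller price of 48, quantity supplied is -5 + 4·48 = 187.
Buyers absorb 187 only when they pay pb with 210 − 1·pb = 187, i.e. pb = 23.
s = ps − pb = 48 − 23 = 25.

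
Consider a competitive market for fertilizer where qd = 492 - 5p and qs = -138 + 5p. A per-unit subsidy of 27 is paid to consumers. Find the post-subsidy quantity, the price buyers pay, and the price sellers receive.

q' = 244.5; buyers pay 49.5; sellers receive 76.5

Pre-subsidy: 492 - 5p = -138 + 5p gives p* = 63, q* = 177.
With the rebate, buyers effectively pay pb = ps − 27, where ps is the price sellers receive.
Demand in terms of ps becomes qd = 492 − 5(ps − 27) = 627 - 5ps. Setting this equal to supply: 627 - 5ps = -138 + 5ps, so ps = 76.5.
Buyers pay pb = 76.5 − 27 = 49.5; q' = -138 + 5·76.5 = 244.5.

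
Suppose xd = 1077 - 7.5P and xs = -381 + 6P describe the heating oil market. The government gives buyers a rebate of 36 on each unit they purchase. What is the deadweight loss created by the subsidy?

Pre-subsidy: 1077 - 7.5P = -381 + 6P gives P* = 108, x* = 267.
With the rebate, buyers effectively pay Pb = Ps − 36, where Ps is the price sellers receive.
Demand in terms of Ps becomes xd = 1077 − 7.5(Ps − 36) = 1347 - 7.5Ps. Setting this equal to supply: 1347 - 7.5Ps = -381 + 6Ps, so Ps = 128.
Buyers pay Pb = 128 − 36 = 92; x' = -381 + 6·128 = 387.
The subsidy expands output by 387 − 267 = 120 past the efficient level; on those units the gap between marginal cost and willingness to pay runs from 0 up to 36.
DWL = ½ × 36 × 120 = 2160.

Deadweight loss = 2160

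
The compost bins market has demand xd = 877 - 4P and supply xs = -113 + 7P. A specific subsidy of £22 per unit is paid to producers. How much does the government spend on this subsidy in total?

Government cost = £12606

Pre-subsidy: 877 - 4P = -113 + 7P gives P* = 90, x* = 517.
With the subsidy, sellers receive Ps = Pb + 22 for each unit, where Pb is the price buyers pay.
Supply in terms of Pb becomes xs = -113 + 7(Pb + 22) = 41 + 7Pb. Setting this equal to demand: 877 - 4Pb = 41 + 7Pb, so Pb = 76.
Sellers receive Ps = 76 + 22 = 98; x' = 877 − 4·76 = 573.
Government outlay = subsidy × quantity = 22 × 573 = 12606.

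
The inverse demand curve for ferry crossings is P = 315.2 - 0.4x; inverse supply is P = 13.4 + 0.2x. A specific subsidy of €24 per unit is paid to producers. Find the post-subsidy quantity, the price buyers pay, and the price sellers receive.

Pre-subsidy: 315.2 - 0.4x = 13.4 + 0.2x gives x* = 503 and P* = 114.
With the subsidy, sellers receive Ps = Pb + 24 for each unit, where Pb is the price buyers pay.
On the curves, Pb = 315.2 - 0.4x and Ps = 13.4 + 0.2x; the wedge Ps − Pb = 24 gives 13.4 + 0.2x − (315.2 - 0.4x) = 24, so x' = 543.
Then Pb = 315.2 − 0.4·543 = 98 and Ps = 13.4 + 0.2·543 = 122.

x' = 543; buyers pay €98; sellers receive €122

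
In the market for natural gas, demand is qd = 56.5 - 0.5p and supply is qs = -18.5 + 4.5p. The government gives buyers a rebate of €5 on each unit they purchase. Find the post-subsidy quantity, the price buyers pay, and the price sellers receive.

q' = 51.25; buyers pay €10.5; sellers receive €15.5

Pre-subsidy: 56.5 - 0.5p = -18.5 + 4.5p gives p* = 15, q* = 49.
With the rebate, buyers effectively pay pb = ps − 5, where ps is the price sellers receive.
Demand in terms of ps becomes qd = 56.5 − 0.5(ps − 5) = 59 - 0.5ps. Setting this equal to supply: 59 - 0.5ps = -18.5 + 4.5ps, so ps = 15.5.
Buyers pay pb = 15.5 − 5 = 10.5; q' = -18.5 + 4.5·15.5 = 51.25.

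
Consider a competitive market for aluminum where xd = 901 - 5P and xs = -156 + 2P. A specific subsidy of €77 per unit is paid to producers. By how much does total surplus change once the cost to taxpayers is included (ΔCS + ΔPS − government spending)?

Pre-subsidy: 901 - 5P = -156 + 2P gives P* = 151, x* = 146.
With the subsidy, sellers receive Ps = Pb + 77 for each unit, where Pb is the price buyers pay.
Supply in terms of Pb becomes xs = -156 + 2(Pb + 77) = -2 + 2Pb. Setting this equal to demand: 901 - 5Pb = -2 + 2Pb, so Pb = 129.
Sellers receive Ps = 129 + 77 = 206; x' = 901 − 5·129 = 256.
ΔCS = ½(146 + 256)(151 − 129) = 4422; ΔPS = ½(146 + 256)(206 − 151) = 11055.
Government spending = 77 × 256 = 19712.
Net change = 4422 + 11055 − 19712 = -4235. The loss equals the DWL triangle ½·77·110.

Net change in total surplus = -€4235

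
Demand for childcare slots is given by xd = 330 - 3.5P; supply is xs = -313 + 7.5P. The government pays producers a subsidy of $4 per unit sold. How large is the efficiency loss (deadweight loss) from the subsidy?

Pre-subsidy: 330 - 3.5P = -313 + 7.5P gives P* = 643/11, x* = 2759/22.
With the subsidy, sellers receive Ps = Pb + 4 for each unit, where Pb is the price buyers pay.
Supply in terms of Pb becomes xs = -313 + 7.5(Pb + 4) = -283 + 7.5Pb. Setting this equal to demand: 330 - 3.5Pb = -283 + 7.5Pb, so Pb = 613/11.
Sellers receive Ps = 613/11 + 4 = 657/11; x' = 330 − 3.5·(613/11) = 2969/22.
The subsidy expands output by 2969/22 − 2759/22 = 105/11 past the efficient level; on those units the gap between marginal cost and willingness to pay runs from 0 up to 4.
DWL = ½ × 4 × 105/11 = 210/11.

Deadweight loss = 210/11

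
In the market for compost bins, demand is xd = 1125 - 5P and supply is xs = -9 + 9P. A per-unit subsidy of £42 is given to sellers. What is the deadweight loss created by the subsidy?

Deadweight loss = £2835

Pre-subsidy: 1125 - 5P = -9 + 9P gives P* = 81, x* = 720.
With the subsidy, sellers receive Ps = Pb + 42 for each unit, where Pb is the price buyers pay.
Supply in terms of Pb becomes xs = -9 + 9(Pb + 42) = 369 + 9Pb. Setting this equal to demand: 1125 - 5Pb = 369 + 9Pb, so Pb = 54.
Sellers receive Ps = 54 + 42 = 96; x' = 1125 − 5·54 = 855.
The subsidy expands output by 855 − 720 = 135 past the efficient level; on those units the gap between marginal cost and willingness to pay runs from 0 up to 42.
DWL = ½ × 42 × 135 = 2835.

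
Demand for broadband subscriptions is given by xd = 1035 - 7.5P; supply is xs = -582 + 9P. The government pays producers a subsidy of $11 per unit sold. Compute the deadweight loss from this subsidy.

Deadweight loss = $247.5

Pre-subsidy: 1035 - 7.5P = -582 + 9P gives P* = 98, x* = 300.
With the subsidy, sellers receive Ps = Pb + 11 for each unit, where Pb is the price buyers pay.
Supply in terms of Pb becomes xs = -582 + 9(Pb + 11) = -483 + 9Pb. Setting this equal to demand: 1035 - 7.5Pb = -483 + 9Pb, so Pb = 92.
Sellers receive Ps = 92 + 11 = 103; x' = 1035 − 7.5·92 = 345.
The subsidy expands output by 345 − 300 = 45 past the efficient level; on those units the gap between marginal cost and willingness to pay runs from 0 up to 11.
DWL = ½ × 11 × 45 = 247.5.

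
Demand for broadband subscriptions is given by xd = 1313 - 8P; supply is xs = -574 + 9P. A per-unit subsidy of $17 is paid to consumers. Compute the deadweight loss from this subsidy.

Pre-subsidy: 1313 - 8P = -574 + 9P gives P* = 111, x* = 425.
With the rebate, buyers effectively pay Pb = Ps − 17, where Ps is the price sellers receive.
Demand in terms of Ps becomes xd = 1313 − 8(Ps − 17) = 1449 - 8Ps. Setting this equal to supply: 1449 - 8Ps = -574 + 9Ps, so Ps = 119.
Buyers pay Pb = 119 − 17 = 102; x' = -574 + 9·119 = 497.
The subsidy expands output by 497 − 425 = 72 past the efficient level; on those units the gap between marginal cost and willingness to pay runs from 0 up to 17.
DWL = ½ × 17 × 72 = 612.

Deadweight loss = $612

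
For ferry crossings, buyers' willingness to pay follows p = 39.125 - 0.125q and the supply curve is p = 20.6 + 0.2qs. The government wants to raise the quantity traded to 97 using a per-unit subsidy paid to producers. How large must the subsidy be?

At q = 97, from the demand curve buyers pay pb = 39.125 − 0.125·97 = 27; from the supply curve sellers need ps = 20.6 + 0.2·97 = 40.
The subsidy must fill the gap: s = ps − pb = 40 − 27 = 13.

Required subsidy s = 13 per unit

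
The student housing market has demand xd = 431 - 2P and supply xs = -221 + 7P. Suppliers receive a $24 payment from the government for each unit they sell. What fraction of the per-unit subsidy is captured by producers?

Producer share = 2/9

Pre-subsidy: 431 - 2P = -221 + 7P gives P* = 652/9, x* = 2575/9.
With the subsidy, sellers receive Ps = Pb + 24 for each unit, where Pb is the price buyers pay.
Supply in terms of Pb becomes xs = -221 + 7(Pb + 24) = -53 + 7Pb. Setting this equal to demand: 431 - 2Pb = -53 + 7Pb, so Pb = 484/9.
Sellers receive Ps = 484/9 + 24 = 700/9; x' = 431 − 2·(484/9) = 2911/9.
Buyers' price falls by P* − Pb = 652/9 − 484/9 = 56/3; sellers' price rises by Ps − P* = 700/9 − 652/9 = 16/3.
So producers capture (16/3)/24 = 2/9 of each unit of subsidy.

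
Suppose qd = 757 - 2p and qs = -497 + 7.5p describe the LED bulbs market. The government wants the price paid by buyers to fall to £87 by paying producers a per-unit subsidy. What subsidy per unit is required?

At a buyer price of 87, quantity demanded is 757 − 2·87 = 583.
Sellers supply 583 only when they receive ps with -497 + 7.5·ps = 583, i.e. ps = 144.
s = ps − pb = 144 − 87 = 57.

Required subsidy s = £57 per unit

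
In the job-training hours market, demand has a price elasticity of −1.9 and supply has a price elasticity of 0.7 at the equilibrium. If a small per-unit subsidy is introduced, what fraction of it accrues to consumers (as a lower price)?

For a small subsidy around the equilibrium, the benefit split depends on the relative slopes, which at a point are proportional to the elasticities.
Buyer share = εs/(εs + |εd|) = 0.7/(0.7 + 1.9) = 7/26; seller share = |εd|/(εs + |εd|) = 19/26.

Consumer share = 7/26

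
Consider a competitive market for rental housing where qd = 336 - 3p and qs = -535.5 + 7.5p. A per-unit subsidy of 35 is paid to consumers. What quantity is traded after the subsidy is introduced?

Pre-subsidy: 336 - 3p = -535.5 + 7.5p gives p* = 83, q* = 87.
With the rebate, buyers effectively pay pb = ps − 35, where ps is the price sellers receive.
Demand in terms of ps becomes qd = 336 − 3(ps − 35) = 441 - 3ps. Setting this equal to supply: 441 - 3ps = -535.5 + 7.5ps, so ps = 93.
Buyers pay pb = 93 − 35 = 58; q' = -535.5 + 7.5·93 = 162.

q' = 162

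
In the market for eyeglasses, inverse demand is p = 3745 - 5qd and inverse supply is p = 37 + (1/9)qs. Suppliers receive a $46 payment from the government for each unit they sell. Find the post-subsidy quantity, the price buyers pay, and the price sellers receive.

q' = 16893/23; buyers pay 1670/23; sellers receive 2728/23

Pre-subsidy: 3745 - 5q = 37 + (1/9)q gives q* = 16686/23 and p* = 2705/23.
With the subsidy, sellers receive ps = pb + 46 for each unit, where pb is the price buyers pay.
On the curves, pb = 3745 - 5q and ps = 37 + (1/9)q; the wedge ps − pb = 46 gives 37 + (1/9)q − (3745 - 5q) = 46, so q' = 16893/23.
Then pb = 3745 − 5·(16893/23) = 1670/23 and ps = 37 + (1/9)·(16893/23) = 2728/23.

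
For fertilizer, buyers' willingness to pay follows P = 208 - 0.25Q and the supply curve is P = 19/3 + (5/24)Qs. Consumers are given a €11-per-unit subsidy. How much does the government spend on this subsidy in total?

Pre-subsidy: 208 - 0.25Q = 19/3 + (5/24)Q gives Q* = 440 and P* = 98.
With the rebate, buyers effectively pay Pb = Ps − 11, where Ps is the price sellers receive.
On the curves, Pb = 208 - 0.25Q and Ps = 19/3 + (5/24)Q; the wedge Ps − Pb = 11 gives 19/3 + (5/24)Q − (208 - 0.25Q) = 11, so Q' = 464.
Then Pb = 208 − 0.25·464 = 92 and Ps = 19/3 + (5/24)·464 = 103.
Government outlay = subsidy × quantity = 11 × 464 = 5104.

Government cost = €5104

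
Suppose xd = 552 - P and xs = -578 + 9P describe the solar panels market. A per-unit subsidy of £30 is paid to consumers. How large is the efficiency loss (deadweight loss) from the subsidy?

Pre-subsidy: 552 - P = -578 + 9P gives P* = 113, x* = 439.
With the rebate, buyers effectively pay Pb = Ps − 30, where Ps is the price sellers receive.
Demand in terms of Ps becomes xd = 552 − 1(Ps − 30) = 582 - Ps. Setting this equal to supply: 582 - Ps = -578 + 9Ps, so Ps = 116.
Buyers pay Pb = 116 − 30 = 86; x' = -578 + 9·116 = 466.
The subsidy expands output by 466 − 439 = 27 past the efficient level; on those units the gap between marginal cost and willingness to pay runs from 0 up to 30.
DWL = ½ × 30 × 27 = 405.

Deadweight loss = £405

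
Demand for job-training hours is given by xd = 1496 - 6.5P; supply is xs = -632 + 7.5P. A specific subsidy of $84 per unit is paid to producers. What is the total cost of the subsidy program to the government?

Government cost = $67242

Pre-subsidy: 1496 - 6.5P = -632 + 7.5P gives P* = 152, x* = 508.
With the subsidy, sellers receive Ps = Pb + 84 for each unit, where Pb is the price buyers pay.
Supply in terms of Pb becomes xs = -632 + 7.5(Pb + 84) = -2 + 7.5Pb. Setting this equal to demand: 1496 - 6.5Pb = -2 + 7.5Pb, so Pb = 107.
Sellers receive Ps = 107 + 84 = 191; x' = 1496 − 6.5·107 = 800.5.
Government outlay = subsidy × quantity = 84 × 800.5 = 67242.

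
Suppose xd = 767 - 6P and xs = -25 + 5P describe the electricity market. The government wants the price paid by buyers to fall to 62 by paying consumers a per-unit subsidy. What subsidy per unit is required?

At a buyer price of 62, quantity demanded is 767 − 6·62 = 395.
Sellers supply 395 only when they receive Ps with -25 + 5·Ps = 395, i.e. Ps = 84.
s = Ps − Pb = 84 − 62 = 22.

Required subsidy s = 22 per unit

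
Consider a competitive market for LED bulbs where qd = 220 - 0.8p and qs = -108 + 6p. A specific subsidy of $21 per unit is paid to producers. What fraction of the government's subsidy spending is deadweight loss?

DWL / government spending = 21/556

Pre-subsidy: 220 - 0.8p = -108 + 6p gives p* = 820/17, q* = 3084/17.
With the subsidy, sellers receive ps = pb + 21 for each unit, where pb is the price buyers pay.
Supply in terms of pb becomes qs = -108 + 6(pb + 21) = 18 + 6pb. Setting this equal to demand: 220 - 0.8pb = 18 + 6pb, so pb = 505/17.
Sellers receive ps = 505/17 + 21 = 862/17; q' = 220 − 0.8·(505/17) = 3336/17.
ΔCS = ½(3084/17 + 3336/17)(820/17 − 505/17) = 1011150/289; ΔPS = ½(3084/17 + 3336/17)(862/17 − 820/17) = 134820/289.
Government spending = 21 × 3336/17 = 70056/17.
DWL = ½ × 21 × (3336/17 − 3084/17) = 2646/17; fraction = (2646/17) / (70056/17) = 21/556.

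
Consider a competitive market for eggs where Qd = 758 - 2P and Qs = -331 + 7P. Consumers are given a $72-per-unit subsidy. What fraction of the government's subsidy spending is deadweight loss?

Pre-subsidy: 758 - 2P = -331 + 7P gives P* = 121, Q* = 516.
With the rebate, buyers effectively pay Pb = Ps − 72, where Ps is the price sellers receive.
Demand in terms of Ps becomes Qd = 758 − 2(Ps − 72) = 902 - 2Ps. Setting this equal to supply: 902 - 2Ps = -331 + 7Ps, so Ps = 137.
Buyers pay Pb = 137 − 72 = 65; Q' = -331 + 7·137 = 628.
ΔCS = ½(516 + 628)(121 − 65) = 32032; ΔPS = ½(516 + 628)(137 − 121) = 9152.
Government spending = 72 × 628 = 45216.
DWL = ½ × 72 × (628 − 516) = 4032; fraction = 4032 / 45216 = 14/157.

DWL / government spending = 14/157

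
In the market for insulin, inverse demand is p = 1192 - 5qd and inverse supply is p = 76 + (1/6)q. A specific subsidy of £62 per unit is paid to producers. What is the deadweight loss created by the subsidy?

Deadweight loss = £372

Pre-subsidy: 1192 - 5q = 76 + (1/6)q gives q* = 216 and p* = 112.
With the subsidy, sellers receive ps = pb + 62 for each unit, where pb is the price buyers pay.
On the curves, pb = 1192 - 5q and ps = 76 + (1/6)q; the wedge ps − pb = 62 gives 76 + (1/6)q − (1192 - 5q) = 62, so q' = 228.
Then pb = 1192 − 5·228 = 52 and ps = 76 + (1/6)·228 = 114.
The subsidy expands output by 228 − 216 = 12 past the efficient level; on those units the gap between marginal cost and willingness to pay runs from 0 up to 62.
DWL = ½ × 62 × 12 = 372.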